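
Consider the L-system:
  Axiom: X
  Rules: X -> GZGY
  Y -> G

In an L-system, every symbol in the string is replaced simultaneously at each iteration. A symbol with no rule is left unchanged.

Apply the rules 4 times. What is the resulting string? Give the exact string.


Step 0: X
Step 1: GZGY
Step 2: GZGG
Step 3: GZGG
Step 4: GZGG

Answer: GZGG


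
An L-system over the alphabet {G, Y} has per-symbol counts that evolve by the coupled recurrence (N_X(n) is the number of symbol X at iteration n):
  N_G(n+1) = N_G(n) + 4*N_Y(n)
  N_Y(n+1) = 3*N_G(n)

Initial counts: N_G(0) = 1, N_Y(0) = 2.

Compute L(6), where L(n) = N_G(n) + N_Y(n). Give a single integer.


Step 0: N_G=1, N_Y=2, L=3
Step 1: N_G=9, N_Y=3, L=12
Step 2: N_G=21, N_Y=27, L=48
Step 3: N_G=129, N_Y=63, L=192
Step 4: N_G=381, N_Y=387, L=768
Step 5: N_G=1929, N_Y=1143, L=3072
Step 6: N_G=6501, N_Y=5787, L=12288

Answer: 12288


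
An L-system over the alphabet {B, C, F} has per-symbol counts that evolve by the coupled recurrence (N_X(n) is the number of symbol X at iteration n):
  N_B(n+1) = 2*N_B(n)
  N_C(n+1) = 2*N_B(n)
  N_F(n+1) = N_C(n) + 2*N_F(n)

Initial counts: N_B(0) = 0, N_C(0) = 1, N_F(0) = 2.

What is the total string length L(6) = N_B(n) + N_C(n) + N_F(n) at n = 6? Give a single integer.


Answer: 160

Derivation:
Step 0: N_B=0, N_C=1, N_F=2, L=3
Step 1: N_B=0, N_C=0, N_F=5, L=5
Step 2: N_B=0, N_C=0, N_F=10, L=10
Step 3: N_B=0, N_C=0, N_F=20, L=20
Step 4: N_B=0, N_C=0, N_F=40, L=40
Step 5: N_B=0, N_C=0, N_F=80, L=80
Step 6: N_B=0, N_C=0, N_F=160, L=160


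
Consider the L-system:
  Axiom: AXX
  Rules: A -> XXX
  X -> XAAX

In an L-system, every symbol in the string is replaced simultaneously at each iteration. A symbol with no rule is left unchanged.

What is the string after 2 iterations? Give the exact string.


Answer: XAAXXAAXXAAXXAAXXXXXXXXAAXXAAXXXXXXXXAAX

Derivation:
Step 0: AXX
Step 1: XXXXAAXXAAX
Step 2: XAAXXAAXXAAXXAAXXXXXXXXAAXXAAXXXXXXXXAAX


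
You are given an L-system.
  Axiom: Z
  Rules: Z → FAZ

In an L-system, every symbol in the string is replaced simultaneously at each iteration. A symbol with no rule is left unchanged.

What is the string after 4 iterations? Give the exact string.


Step 0: Z
Step 1: FAZ
Step 2: FAFAZ
Step 3: FAFAFAZ
Step 4: FAFAFAFAZ

Answer: FAFAFAFAZ


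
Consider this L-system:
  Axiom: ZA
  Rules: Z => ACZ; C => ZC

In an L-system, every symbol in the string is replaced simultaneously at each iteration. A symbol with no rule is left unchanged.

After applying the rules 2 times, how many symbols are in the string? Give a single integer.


Answer: 7

Derivation:
Step 0: length = 2
Step 1: length = 4
Step 2: length = 7


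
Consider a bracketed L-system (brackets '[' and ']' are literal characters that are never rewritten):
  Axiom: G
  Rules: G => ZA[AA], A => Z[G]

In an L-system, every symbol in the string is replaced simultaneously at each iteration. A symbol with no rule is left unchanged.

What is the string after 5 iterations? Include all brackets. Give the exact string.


Step 0: G
Step 1: ZA[AA]
Step 2: ZZ[G][Z[G]Z[G]]
Step 3: ZZ[ZA[AA]][Z[ZA[AA]]Z[ZA[AA]]]
Step 4: ZZ[ZZ[G][Z[G]Z[G]]][Z[ZZ[G][Z[G]Z[G]]]Z[ZZ[G][Z[G]Z[G]]]]
Step 5: ZZ[ZZ[ZA[AA]][Z[ZA[AA]]Z[ZA[AA]]]][Z[ZZ[ZA[AA]][Z[ZA[AA]]Z[ZA[AA]]]]Z[ZZ[ZA[AA]][Z[ZA[AA]]Z[ZA[AA]]]]]

Answer: ZZ[ZZ[ZA[AA]][Z[ZA[AA]]Z[ZA[AA]]]][Z[ZZ[ZA[AA]][Z[ZA[AA]]Z[ZA[AA]]]]Z[ZZ[ZA[AA]][Z[ZA[AA]]Z[ZA[AA]]]]]


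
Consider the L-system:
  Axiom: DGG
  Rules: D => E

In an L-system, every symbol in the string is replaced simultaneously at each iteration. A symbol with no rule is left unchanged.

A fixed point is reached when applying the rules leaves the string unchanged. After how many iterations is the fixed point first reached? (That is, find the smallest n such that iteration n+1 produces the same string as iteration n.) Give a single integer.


Step 0: DGG
Step 1: EGG
Step 2: EGG  (unchanged — fixed point at step 1)

Answer: 1


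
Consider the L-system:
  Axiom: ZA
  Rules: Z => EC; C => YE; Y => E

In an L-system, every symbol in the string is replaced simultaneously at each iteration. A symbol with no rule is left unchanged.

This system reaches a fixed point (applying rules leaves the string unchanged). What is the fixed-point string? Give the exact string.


Answer: EEEA

Derivation:
Step 0: ZA
Step 1: ECA
Step 2: EYEA
Step 3: EEEA
Step 4: EEEA  (unchanged — fixed point at step 3)


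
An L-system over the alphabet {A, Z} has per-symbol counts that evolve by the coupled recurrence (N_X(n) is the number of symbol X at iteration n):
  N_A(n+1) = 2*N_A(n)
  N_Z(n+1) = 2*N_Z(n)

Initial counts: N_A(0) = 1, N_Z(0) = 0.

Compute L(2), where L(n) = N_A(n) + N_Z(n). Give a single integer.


Answer: 4

Derivation:
Step 0: N_A=1, N_Z=0, L=1
Step 1: N_A=2, N_Z=0, L=2
Step 2: N_A=4, N_Z=0, L=4


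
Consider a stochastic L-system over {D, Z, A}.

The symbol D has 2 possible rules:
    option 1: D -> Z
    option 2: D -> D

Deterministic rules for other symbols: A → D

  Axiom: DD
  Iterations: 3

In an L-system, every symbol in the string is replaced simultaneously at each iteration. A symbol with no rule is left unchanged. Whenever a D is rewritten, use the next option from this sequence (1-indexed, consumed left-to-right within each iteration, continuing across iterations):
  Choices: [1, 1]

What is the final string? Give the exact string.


Step 0: DD
Step 1: ZZ  (used choices [1, 1])
Step 2: ZZ  (used choices [])
Step 3: ZZ  (used choices [])

Answer: ZZ


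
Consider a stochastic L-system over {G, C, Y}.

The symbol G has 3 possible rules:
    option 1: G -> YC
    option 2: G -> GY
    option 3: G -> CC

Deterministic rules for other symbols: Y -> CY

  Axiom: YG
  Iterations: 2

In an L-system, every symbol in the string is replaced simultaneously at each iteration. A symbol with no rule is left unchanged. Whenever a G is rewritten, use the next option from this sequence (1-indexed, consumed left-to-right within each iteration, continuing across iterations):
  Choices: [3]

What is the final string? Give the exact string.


Answer: CCYCC

Derivation:
Step 0: YG
Step 1: CYCC  (used choices [3])
Step 2: CCYCC  (used choices [])


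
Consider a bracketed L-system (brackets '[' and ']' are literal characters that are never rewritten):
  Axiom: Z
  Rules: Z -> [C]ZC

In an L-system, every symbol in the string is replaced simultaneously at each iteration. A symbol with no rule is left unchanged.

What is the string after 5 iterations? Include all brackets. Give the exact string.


Answer: [C][C][C][C][C]ZCCCCC

Derivation:
Step 0: Z
Step 1: [C]ZC
Step 2: [C][C]ZCC
Step 3: [C][C][C]ZCCC
Step 4: [C][C][C][C]ZCCCC
Step 5: [C][C][C][C][C]ZCCCCC


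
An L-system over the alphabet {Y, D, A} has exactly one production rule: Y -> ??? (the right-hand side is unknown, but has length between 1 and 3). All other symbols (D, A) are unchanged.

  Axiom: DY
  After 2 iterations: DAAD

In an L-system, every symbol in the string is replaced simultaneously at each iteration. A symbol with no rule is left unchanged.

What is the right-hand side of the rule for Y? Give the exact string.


Trying Y -> AAD:
  Step 0: DY
  Step 1: DAAD
  Step 2: DAAD
Matches the given result.

Answer: AAD


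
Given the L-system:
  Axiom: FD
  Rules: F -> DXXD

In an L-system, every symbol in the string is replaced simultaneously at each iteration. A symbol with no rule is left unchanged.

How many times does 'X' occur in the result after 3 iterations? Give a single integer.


Answer: 2

Derivation:
Step 0: FD  (0 'X')
Step 1: DXXDD  (2 'X')
Step 2: DXXDD  (2 'X')
Step 3: DXXDD  (2 'X')


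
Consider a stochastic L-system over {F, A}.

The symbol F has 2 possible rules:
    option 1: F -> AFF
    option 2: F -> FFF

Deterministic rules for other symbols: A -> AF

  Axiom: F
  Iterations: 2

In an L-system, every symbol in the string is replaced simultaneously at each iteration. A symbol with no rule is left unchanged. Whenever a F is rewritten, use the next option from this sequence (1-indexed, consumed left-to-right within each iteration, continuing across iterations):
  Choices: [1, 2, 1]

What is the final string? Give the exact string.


Step 0: F
Step 1: AFF  (used choices [1])
Step 2: AFFFFAFF  (used choices [2, 1])

Answer: AFFFFAFF


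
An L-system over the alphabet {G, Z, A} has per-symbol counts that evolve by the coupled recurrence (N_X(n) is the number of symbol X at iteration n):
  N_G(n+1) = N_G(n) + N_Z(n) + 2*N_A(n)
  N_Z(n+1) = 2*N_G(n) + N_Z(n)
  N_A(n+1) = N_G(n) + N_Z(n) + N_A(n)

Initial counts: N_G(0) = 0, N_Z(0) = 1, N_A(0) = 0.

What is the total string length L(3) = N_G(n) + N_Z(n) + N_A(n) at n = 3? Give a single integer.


Answer: 34

Derivation:
Step 0: N_G=0, N_Z=1, N_A=0, L=1
Step 1: N_G=1, N_Z=1, N_A=1, L=3
Step 2: N_G=4, N_Z=3, N_A=3, L=10
Step 3: N_G=13, N_Z=11, N_A=10, L=34


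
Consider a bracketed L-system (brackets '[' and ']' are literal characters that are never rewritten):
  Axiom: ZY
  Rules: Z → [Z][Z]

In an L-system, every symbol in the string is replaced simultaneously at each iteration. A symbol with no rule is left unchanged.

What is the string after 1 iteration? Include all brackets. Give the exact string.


Answer: [Z][Z]Y

Derivation:
Step 0: ZY
Step 1: [Z][Z]Y


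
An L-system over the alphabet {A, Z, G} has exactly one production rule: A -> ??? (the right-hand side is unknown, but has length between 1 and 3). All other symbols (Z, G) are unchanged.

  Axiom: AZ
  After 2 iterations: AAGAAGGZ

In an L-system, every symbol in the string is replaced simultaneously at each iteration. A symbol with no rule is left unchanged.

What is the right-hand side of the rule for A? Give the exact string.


Trying A -> AAG:
  Step 0: AZ
  Step 1: AAGZ
  Step 2: AAGAAGGZ
Matches the given result.

Answer: AAG


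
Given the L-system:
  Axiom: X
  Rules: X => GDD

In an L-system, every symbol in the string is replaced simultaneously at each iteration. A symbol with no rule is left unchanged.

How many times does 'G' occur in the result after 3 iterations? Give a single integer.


Answer: 1

Derivation:
Step 0: X  (0 'G')
Step 1: GDD  (1 'G')
Step 2: GDD  (1 'G')
Step 3: GDD  (1 'G')


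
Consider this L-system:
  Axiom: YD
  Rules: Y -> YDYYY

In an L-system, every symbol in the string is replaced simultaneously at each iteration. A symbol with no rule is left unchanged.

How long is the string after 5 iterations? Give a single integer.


Answer: 1366

Derivation:
Step 0: length = 2
Step 1: length = 6
Step 2: length = 22
Step 3: length = 86
Step 4: length = 342
Step 5: length = 1366


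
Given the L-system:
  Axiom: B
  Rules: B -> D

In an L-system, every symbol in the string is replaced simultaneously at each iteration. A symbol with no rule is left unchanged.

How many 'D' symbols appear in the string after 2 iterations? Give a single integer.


Step 0: B  (0 'D')
Step 1: D  (1 'D')
Step 2: D  (1 'D')

Answer: 1


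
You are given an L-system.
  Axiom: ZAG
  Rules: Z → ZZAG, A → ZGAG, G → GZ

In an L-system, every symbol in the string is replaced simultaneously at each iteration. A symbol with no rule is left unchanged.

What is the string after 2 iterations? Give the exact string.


Answer: ZZAGZZAGZGAGGZZZAGGZZGAGGZGZZZAG

Derivation:
Step 0: ZAG
Step 1: ZZAGZGAGGZ
Step 2: ZZAGZZAGZGAGGZZZAGGZZGAGGZGZZZAG


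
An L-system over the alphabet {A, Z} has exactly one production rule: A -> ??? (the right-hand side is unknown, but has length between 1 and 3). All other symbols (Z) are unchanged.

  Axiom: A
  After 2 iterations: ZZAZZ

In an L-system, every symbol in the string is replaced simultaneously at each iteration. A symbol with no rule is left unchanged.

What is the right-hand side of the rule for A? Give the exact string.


Answer: ZAZ

Derivation:
Trying A -> ZAZ:
  Step 0: A
  Step 1: ZAZ
  Step 2: ZZAZZ
Matches the given result.


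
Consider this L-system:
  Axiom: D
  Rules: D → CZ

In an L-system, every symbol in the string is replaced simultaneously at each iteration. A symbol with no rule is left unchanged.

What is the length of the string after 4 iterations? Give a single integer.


Step 0: length = 1
Step 1: length = 2
Step 2: length = 2
Step 3: length = 2
Step 4: length = 2

Answer: 2


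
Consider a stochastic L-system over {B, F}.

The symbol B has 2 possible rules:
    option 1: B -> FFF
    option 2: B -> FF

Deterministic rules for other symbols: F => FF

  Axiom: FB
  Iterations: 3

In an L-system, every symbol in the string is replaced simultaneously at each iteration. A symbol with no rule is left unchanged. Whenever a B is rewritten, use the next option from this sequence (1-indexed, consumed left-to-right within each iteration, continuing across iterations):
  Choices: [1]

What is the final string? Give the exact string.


Answer: FFFFFFFFFFFFFFFFFFFF

Derivation:
Step 0: FB
Step 1: FFFFF  (used choices [1])
Step 2: FFFFFFFFFF  (used choices [])
Step 3: FFFFFFFFFFFFFFFFFFFF  (used choices [])


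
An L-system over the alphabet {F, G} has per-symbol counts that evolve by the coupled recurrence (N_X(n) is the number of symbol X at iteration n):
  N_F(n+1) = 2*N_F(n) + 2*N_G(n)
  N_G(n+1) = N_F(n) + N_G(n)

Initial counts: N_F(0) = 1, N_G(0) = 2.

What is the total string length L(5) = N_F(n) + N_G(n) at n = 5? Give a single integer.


Answer: 729

Derivation:
Step 0: N_F=1, N_G=2, L=3
Step 1: N_F=6, N_G=3, L=9
Step 2: N_F=18, N_G=9, L=27
Step 3: N_F=54, N_G=27, L=81
Step 4: N_F=162, N_G=81, L=243
Step 5: N_F=486, N_G=243, L=729


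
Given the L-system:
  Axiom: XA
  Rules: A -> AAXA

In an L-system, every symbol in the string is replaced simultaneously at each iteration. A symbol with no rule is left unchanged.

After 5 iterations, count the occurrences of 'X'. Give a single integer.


Answer: 122

Derivation:
Step 0: XA  (1 'X')
Step 1: XAAXA  (2 'X')
Step 2: XAAXAAAXAXAAXA  (5 'X')
Step 3: XAAXAAAXAXAAXAAAXAAAXAXAAXAXAAXAAAXAXAAXA  (14 'X')
Step 4: XAAXAAAXAXAAXAAAXAAAXAXAAXAXAAXAAAXAXAAXAAAXAAAXAXAAXAAAXAAAXAXAAXAXAAXAAAXAXAAXAXAAXAAAXAXAAXAAAXAAAXAXAAXAXAAXAAAXAXAAXA  (41 'X')
Step 5: XAAXAAAXAXAAXAAAXAAAXAXAAXAXAAXAAAXAXAAXAAAXAAAXAXAAXAAAXAAAXAXAAXAXAAXAAAXAXAAXAXAAXAAAXAXAAXAAAXAAAXAXAAXAXAAXAAAXAXAAXAAAXAAAXAXAAXAAAXAAAXAXAAXAXAAXAAAXAXAAXAAAXAAAXAXAAXAAAXAAAXAXAAXAXAAXAAAXAXAAXAXAAXAAAXAXAAXAAAXAAAXAXAAXAXAAXAAAXAXAAXAXAAXAAAXAXAAXAAAXAAAXAXAAXAXAAXAAAXAXAAXAAAXAAAXAXAAXAAAXAAAXAXAAXAXAAXAAAXAXAAXAXAAXAAAXAXAAXAAAXAAAXAXAAXAXAAXAAAXAXAAXA  (122 'X')


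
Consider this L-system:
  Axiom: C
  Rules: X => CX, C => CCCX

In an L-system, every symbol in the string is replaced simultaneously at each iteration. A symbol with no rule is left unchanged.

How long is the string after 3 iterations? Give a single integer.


Step 0: length = 1
Step 1: length = 4
Step 2: length = 14
Step 3: length = 48

Answer: 48


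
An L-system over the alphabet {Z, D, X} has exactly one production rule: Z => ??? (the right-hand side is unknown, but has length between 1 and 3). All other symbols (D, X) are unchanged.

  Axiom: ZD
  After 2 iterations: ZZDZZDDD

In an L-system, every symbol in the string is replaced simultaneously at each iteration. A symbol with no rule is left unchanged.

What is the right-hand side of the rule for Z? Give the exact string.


Trying Z => ZZD:
  Step 0: ZD
  Step 1: ZZDD
  Step 2: ZZDZZDDD
Matches the given result.

Answer: ZZD


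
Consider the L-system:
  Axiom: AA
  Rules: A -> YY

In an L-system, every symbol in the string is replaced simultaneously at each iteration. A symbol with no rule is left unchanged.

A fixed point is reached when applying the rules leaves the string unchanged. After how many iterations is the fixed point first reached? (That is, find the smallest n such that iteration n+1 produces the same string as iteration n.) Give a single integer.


Step 0: AA
Step 1: YYYY
Step 2: YYYY  (unchanged — fixed point at step 1)

Answer: 1


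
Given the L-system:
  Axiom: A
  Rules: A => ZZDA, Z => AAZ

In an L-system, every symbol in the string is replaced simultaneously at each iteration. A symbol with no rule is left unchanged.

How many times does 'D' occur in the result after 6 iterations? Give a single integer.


Step 0: A  (0 'D')
Step 1: ZZDA  (1 'D')
Step 2: AAZAAZDZZDA  (2 'D')
Step 3: ZZDAZZDAAAZZZDAZZDAAAZDAAZAAZDZZDA  (7 'D')
Step 4: AAZAAZDZZDAAAZAAZDZZDAZZDAZZDAAAZAAZAAZDZZDAAAZAAZDZZDAZZDAZZDAAAZDZZDAZZDAAAZZZDAZZDAAAZDAAZAAZDZZDA  (20 'D')
Step 5: ZZDAZZDAAAZZZDAZZDAAAZDAAZAAZDZZDAZZDAZZDAAAZZZDAZZDAAAZDAAZAAZDZZDAAAZAAZDZZDAAAZAAZDZZDAZZDAZZDAAAZZZDAZZDAAAZZZDAZZDAAAZDAAZAAZDZZDAZZDAZZDAAAZZZDAZZDAAAZDAAZAAZDZZDAAAZAAZDZZDAAAZAAZDZZDAZZDAZZDAAAZDAAZAAZDZZDAAAZAAZDZZDAZZDAZZDAAAZAAZAAZDZZDAAAZAAZDZZDAZZDAZZDAAAZDZZDAZZDAAAZZZDAZZDAAAZDAAZAAZDZZDA  (61 'D')
Step 6: AAZAAZDZZDAAAZAAZDZZDAZZDAZZDAAAZAAZAAZDZZDAAAZAAZDZZDAZZDAZZDAAAZDZZDAZZDAAAZZZDAZZDAAAZDAAZAAZDZZDAAAZAAZDZZDAAAZAAZDZZDAZZDAZZDAAAZAAZAAZDZZDAAAZAAZDZZDAZZDAZZDAAAZDZZDAZZDAAAZZZDAZZDAAAZDAAZAAZDZZDAZZDAZZDAAAZZZDAZZDAAAZDAAZAAZDZZDAZZDAZZDAAAZZZDAZZDAAAZDAAZAAZDZZDAAAZAAZDZZDAAAZAAZDZZDAZZDAZZDAAAZAAZAAZDZZDAAAZAAZDZZDAZZDAZZDAAAZAAZAAZDZZDAAAZAAZDZZDAZZDAZZDAAAZDZZDAZZDAAAZZZDAZZDAAAZDAAZAAZDZZDAAAZAAZDZZDAAAZAAZDZZDAZZDAZZDAAAZAAZAAZDZZDAAAZAAZDZZDAZZDAZZDAAAZDZZDAZZDAAAZZZDAZZDAAAZDAAZAAZDZZDAZZDAZZDAAAZZZDAZZDAAAZDAAZAAZDZZDAZZDAZZDAAAZZZDAZZDAAAZDAAZAAZDZZDAAAZAAZDZZDAAAZAAZDZZDAZZDAZZDAAAZDZZDAZZDAAAZZZDAZZDAAAZDAAZAAZDZZDAZZDAZZDAAAZZZDAZZDAAAZDAAZAAZDZZDAAAZAAZDZZDAAAZAAZDZZDAZZDAZZDAAAZZZDAZZDAAAZZZDAZZDAAAZDAAZAAZDZZDAZZDAZZDAAAZZZDAZZDAAAZDAAZAAZDZZDAAAZAAZDZZDAAAZAAZDZZDAZZDAZZDAAAZDAAZAAZDZZDAAAZAAZDZZDAZZDAZZDAAAZAAZAAZDZZDAAAZAAZDZZDAZZDAZZDAAAZDZZDAZZDAAAZZZDAZZDAAAZDAAZAAZDZZDA  (182 'D')

Answer: 182


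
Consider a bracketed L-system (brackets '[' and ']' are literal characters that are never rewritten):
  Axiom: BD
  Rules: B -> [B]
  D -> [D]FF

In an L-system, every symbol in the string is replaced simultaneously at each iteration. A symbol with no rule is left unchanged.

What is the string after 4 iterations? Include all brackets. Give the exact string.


Step 0: BD
Step 1: [B][D]FF
Step 2: [[B]][[D]FF]FF
Step 3: [[[B]]][[[D]FF]FF]FF
Step 4: [[[[B]]]][[[[D]FF]FF]FF]FF

Answer: [[[[B]]]][[[[D]FF]FF]FF]FF


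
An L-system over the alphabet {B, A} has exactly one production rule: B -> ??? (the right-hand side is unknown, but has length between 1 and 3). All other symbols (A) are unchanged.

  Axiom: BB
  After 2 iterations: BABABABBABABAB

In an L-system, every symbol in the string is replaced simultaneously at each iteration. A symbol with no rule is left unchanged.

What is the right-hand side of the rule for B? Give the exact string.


Answer: BAB

Derivation:
Trying B -> BAB:
  Step 0: BB
  Step 1: BABBAB
  Step 2: BABABABBABABAB
Matches the given result.


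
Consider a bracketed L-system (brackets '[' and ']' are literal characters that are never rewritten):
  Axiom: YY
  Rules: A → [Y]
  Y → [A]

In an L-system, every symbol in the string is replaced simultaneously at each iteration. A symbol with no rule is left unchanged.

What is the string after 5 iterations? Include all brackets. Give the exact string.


Step 0: YY
Step 1: [A][A]
Step 2: [[Y]][[Y]]
Step 3: [[[A]]][[[A]]]
Step 4: [[[[Y]]]][[[[Y]]]]
Step 5: [[[[[A]]]]][[[[[A]]]]]

Answer: [[[[[A]]]]][[[[[A]]]]]


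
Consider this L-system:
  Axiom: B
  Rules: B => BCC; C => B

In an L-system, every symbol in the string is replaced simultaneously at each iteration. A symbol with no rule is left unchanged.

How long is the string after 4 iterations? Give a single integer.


Answer: 21

Derivation:
Step 0: length = 1
Step 1: length = 3
Step 2: length = 5
Step 3: length = 11
Step 4: length = 21


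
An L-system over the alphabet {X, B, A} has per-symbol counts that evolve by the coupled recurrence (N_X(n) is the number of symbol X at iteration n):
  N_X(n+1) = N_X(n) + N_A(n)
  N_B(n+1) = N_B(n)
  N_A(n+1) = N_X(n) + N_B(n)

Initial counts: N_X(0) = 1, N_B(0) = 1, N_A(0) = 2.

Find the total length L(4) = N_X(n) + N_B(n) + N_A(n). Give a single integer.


Step 0: N_X=1, N_B=1, N_A=2, L=4
Step 1: N_X=3, N_B=1, N_A=2, L=6
Step 2: N_X=5, N_B=1, N_A=4, L=10
Step 3: N_X=9, N_B=1, N_A=6, L=16
Step 4: N_X=15, N_B=1, N_A=10, L=26

Answer: 26


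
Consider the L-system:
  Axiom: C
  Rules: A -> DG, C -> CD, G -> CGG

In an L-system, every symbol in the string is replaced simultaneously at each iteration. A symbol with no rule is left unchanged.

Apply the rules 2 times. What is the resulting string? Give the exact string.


Step 0: C
Step 1: CD
Step 2: CDD

Answer: CDD


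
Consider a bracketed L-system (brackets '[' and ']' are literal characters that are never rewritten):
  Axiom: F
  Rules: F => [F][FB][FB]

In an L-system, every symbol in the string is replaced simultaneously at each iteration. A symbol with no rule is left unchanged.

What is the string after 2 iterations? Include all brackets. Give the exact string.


Answer: [[F][FB][FB]][[F][FB][FB]B][[F][FB][FB]B]

Derivation:
Step 0: F
Step 1: [F][FB][FB]
Step 2: [[F][FB][FB]][[F][FB][FB]B][[F][FB][FB]B]


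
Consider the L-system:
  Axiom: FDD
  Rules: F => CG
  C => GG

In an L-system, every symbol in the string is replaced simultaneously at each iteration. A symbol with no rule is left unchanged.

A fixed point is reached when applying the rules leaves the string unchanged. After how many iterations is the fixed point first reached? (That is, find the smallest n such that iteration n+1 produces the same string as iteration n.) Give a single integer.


Step 0: FDD
Step 1: CGDD
Step 2: GGGDD
Step 3: GGGDD  (unchanged — fixed point at step 2)

Answer: 2


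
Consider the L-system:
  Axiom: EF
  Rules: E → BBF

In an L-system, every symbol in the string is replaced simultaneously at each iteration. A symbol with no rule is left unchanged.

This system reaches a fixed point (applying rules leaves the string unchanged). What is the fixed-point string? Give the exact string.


Answer: BBFF

Derivation:
Step 0: EF
Step 1: BBFF
Step 2: BBFF  (unchanged — fixed point at step 1)


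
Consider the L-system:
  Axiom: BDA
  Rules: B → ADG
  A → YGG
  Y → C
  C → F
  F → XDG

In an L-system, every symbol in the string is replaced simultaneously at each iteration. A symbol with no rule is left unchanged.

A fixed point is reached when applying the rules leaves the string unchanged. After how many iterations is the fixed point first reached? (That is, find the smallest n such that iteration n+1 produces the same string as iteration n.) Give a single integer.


Answer: 5

Derivation:
Step 0: BDA
Step 1: ADGDYGG
Step 2: YGGDGDCGG
Step 3: CGGDGDFGG
Step 4: FGGDGDXDGGG
Step 5: XDGGGDGDXDGGG
Step 6: XDGGGDGDXDGGG  (unchanged — fixed point at step 5)


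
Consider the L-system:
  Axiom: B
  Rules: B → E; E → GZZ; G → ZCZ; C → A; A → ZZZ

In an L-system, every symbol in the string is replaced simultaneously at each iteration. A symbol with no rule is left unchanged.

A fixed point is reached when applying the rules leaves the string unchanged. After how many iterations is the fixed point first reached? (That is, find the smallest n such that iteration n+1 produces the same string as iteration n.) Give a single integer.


Answer: 5

Derivation:
Step 0: B
Step 1: E
Step 2: GZZ
Step 3: ZCZZZ
Step 4: ZAZZZ
Step 5: ZZZZZZZ
Step 6: ZZZZZZZ  (unchanged — fixed point at step 5)


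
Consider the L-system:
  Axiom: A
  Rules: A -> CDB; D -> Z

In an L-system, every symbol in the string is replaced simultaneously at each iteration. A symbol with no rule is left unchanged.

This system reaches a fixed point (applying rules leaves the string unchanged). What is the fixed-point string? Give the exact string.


Answer: CZB

Derivation:
Step 0: A
Step 1: CDB
Step 2: CZB
Step 3: CZB  (unchanged — fixed point at step 2)


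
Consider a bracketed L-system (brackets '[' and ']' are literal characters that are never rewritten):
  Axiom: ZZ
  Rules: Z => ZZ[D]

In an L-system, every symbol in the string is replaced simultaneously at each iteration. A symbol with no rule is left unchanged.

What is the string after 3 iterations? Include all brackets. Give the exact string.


Answer: ZZ[D]ZZ[D][D]ZZ[D]ZZ[D][D][D]ZZ[D]ZZ[D][D]ZZ[D]ZZ[D][D][D]

Derivation:
Step 0: ZZ
Step 1: ZZ[D]ZZ[D]
Step 2: ZZ[D]ZZ[D][D]ZZ[D]ZZ[D][D]
Step 3: ZZ[D]ZZ[D][D]ZZ[D]ZZ[D][D][D]ZZ[D]ZZ[D][D]ZZ[D]ZZ[D][D][D]


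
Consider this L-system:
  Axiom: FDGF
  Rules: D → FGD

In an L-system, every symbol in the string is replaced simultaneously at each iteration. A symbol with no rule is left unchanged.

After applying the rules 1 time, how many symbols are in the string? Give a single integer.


Answer: 6

Derivation:
Step 0: length = 4
Step 1: length = 6


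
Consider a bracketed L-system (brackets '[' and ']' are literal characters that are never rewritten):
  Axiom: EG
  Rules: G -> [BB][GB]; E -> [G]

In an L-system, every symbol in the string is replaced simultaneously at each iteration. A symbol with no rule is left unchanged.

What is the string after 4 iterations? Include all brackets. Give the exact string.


Step 0: EG
Step 1: [G][BB][GB]
Step 2: [[BB][GB]][BB][[BB][GB]B]
Step 3: [[BB][[BB][GB]B]][BB][[BB][[BB][GB]B]B]
Step 4: [[BB][[BB][[BB][GB]B]B]][BB][[BB][[BB][[BB][GB]B]B]B]

Answer: [[BB][[BB][[BB][GB]B]B]][BB][[BB][[BB][[BB][GB]B]B]B]


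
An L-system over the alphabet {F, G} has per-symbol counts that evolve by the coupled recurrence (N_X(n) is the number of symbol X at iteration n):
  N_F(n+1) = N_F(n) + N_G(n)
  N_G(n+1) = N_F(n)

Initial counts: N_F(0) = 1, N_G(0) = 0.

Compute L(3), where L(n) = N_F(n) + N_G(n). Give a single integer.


Answer: 5

Derivation:
Step 0: N_F=1, N_G=0, L=1
Step 1: N_F=1, N_G=1, L=2
Step 2: N_F=2, N_G=1, L=3
Step 3: N_F=3, N_G=2, L=5


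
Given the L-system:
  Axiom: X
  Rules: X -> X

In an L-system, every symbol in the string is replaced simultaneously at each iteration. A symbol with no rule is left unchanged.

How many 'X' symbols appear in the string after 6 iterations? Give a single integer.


Answer: 1

Derivation:
Step 0: X  (1 'X')
Step 1: X  (1 'X')
Step 2: X  (1 'X')
Step 3: X  (1 'X')
Step 4: X  (1 'X')
Step 5: X  (1 'X')
Step 6: X  (1 'X')


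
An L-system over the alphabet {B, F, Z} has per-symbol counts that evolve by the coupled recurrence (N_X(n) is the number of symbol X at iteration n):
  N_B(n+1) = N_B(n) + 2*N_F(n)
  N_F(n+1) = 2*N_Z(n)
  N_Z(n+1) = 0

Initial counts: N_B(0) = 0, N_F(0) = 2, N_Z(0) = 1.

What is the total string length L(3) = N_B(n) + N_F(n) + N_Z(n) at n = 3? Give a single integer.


Step 0: N_B=0, N_F=2, N_Z=1, L=3
Step 1: N_B=4, N_F=2, N_Z=0, L=6
Step 2: N_B=8, N_F=0, N_Z=0, L=8
Step 3: N_B=8, N_F=0, N_Z=0, L=8

Answer: 8


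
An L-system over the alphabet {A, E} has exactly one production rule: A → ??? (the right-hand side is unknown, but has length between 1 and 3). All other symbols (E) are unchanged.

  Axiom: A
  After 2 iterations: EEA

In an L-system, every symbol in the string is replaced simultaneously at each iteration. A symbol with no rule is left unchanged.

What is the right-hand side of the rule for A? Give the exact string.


Trying A → EA:
  Step 0: A
  Step 1: EA
  Step 2: EEA
Matches the given result.

Answer: EA


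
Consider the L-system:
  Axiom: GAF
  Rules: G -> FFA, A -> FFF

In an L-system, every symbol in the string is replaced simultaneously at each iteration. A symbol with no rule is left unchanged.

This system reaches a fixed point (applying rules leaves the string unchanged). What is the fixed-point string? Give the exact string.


Answer: FFFFFFFFF

Derivation:
Step 0: GAF
Step 1: FFAFFFF
Step 2: FFFFFFFFF
Step 3: FFFFFFFFF  (unchanged — fixed point at step 2)


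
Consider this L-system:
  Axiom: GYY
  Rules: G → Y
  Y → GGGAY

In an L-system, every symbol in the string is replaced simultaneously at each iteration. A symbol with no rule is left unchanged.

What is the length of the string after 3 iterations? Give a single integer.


Step 0: length = 3
Step 1: length = 11
Step 2: length = 23
Step 3: length = 59

Answer: 59


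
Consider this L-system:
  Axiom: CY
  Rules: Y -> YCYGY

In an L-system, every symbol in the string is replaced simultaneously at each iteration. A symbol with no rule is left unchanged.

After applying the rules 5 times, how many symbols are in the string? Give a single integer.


Answer: 486

Derivation:
Step 0: length = 2
Step 1: length = 6
Step 2: length = 18
Step 3: length = 54
Step 4: length = 162
Step 5: length = 486


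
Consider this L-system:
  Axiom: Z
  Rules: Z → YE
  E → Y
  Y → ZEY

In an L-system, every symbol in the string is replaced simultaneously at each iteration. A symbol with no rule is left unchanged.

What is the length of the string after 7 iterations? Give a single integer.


Step 0: length = 1
Step 1: length = 2
Step 2: length = 4
Step 3: length = 9
Step 4: length = 19
Step 5: length = 41
Step 6: length = 88
Step 7: length = 189

Answer: 189


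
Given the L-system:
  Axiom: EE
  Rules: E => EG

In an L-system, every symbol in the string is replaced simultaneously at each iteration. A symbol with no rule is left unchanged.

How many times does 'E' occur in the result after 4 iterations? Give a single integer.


Answer: 2

Derivation:
Step 0: EE  (2 'E')
Step 1: EGEG  (2 'E')
Step 2: EGGEGG  (2 'E')
Step 3: EGGGEGGG  (2 'E')
Step 4: EGGGGEGGGG  (2 'E')


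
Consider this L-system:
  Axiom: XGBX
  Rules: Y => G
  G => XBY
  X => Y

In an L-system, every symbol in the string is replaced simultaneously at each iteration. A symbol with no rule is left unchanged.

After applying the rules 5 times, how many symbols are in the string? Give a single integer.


Step 0: length = 4
Step 1: length = 6
Step 2: length = 6
Step 3: length = 12
Step 4: length = 14
Step 5: length = 20

Answer: 20


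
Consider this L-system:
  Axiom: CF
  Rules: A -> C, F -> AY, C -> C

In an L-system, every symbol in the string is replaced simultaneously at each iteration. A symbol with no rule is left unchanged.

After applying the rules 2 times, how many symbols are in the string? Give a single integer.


Answer: 3

Derivation:
Step 0: length = 2
Step 1: length = 3
Step 2: length = 3


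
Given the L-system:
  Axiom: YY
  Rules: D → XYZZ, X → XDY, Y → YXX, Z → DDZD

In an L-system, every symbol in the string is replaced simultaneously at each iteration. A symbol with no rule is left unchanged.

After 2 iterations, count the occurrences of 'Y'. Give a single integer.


Step 0: YY  (2 'Y')
Step 1: YXXYXX  (2 'Y')
Step 2: YXXXDYXDYYXXXDYXDY  (6 'Y')

Answer: 6


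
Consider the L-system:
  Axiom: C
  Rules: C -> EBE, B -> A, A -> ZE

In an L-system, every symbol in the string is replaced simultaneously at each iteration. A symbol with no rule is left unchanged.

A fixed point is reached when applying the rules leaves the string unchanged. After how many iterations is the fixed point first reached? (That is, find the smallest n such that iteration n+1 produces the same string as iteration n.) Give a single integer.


Step 0: C
Step 1: EBE
Step 2: EAE
Step 3: EZEE
Step 4: EZEE  (unchanged — fixed point at step 3)

Answer: 3


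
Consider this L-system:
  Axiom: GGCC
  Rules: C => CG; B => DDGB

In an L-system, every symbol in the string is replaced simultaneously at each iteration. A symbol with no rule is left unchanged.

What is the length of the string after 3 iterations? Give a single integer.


Answer: 10

Derivation:
Step 0: length = 4
Step 1: length = 6
Step 2: length = 8
Step 3: length = 10


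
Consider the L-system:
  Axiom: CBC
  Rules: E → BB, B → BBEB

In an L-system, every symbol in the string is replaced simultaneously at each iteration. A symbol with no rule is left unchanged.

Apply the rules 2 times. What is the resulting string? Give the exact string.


Answer: CBBEBBBEBBBBBEBC

Derivation:
Step 0: CBC
Step 1: CBBEBC
Step 2: CBBEBBBEBBBBBEBC


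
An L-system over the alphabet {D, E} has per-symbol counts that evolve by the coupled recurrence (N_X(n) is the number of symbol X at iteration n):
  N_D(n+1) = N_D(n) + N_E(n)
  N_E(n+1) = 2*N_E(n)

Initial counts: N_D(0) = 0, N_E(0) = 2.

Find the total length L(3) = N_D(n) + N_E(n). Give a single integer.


Step 0: N_D=0, N_E=2, L=2
Step 1: N_D=2, N_E=4, L=6
Step 2: N_D=6, N_E=8, L=14
Step 3: N_D=14, N_E=16, L=30

Answer: 30


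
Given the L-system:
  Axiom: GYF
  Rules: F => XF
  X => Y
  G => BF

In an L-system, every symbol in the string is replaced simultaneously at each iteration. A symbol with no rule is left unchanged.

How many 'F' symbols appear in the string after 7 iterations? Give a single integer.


Step 0: GYF  (1 'F')
Step 1: BFYXF  (2 'F')
Step 2: BXFYYXF  (2 'F')
Step 3: BYXFYYYXF  (2 'F')
Step 4: BYYXFYYYYXF  (2 'F')
Step 5: BYYYXFYYYYYXF  (2 'F')
Step 6: BYYYYXFYYYYYYXF  (2 'F')
Step 7: BYYYYYXFYYYYYYYXF  (2 'F')

Answer: 2


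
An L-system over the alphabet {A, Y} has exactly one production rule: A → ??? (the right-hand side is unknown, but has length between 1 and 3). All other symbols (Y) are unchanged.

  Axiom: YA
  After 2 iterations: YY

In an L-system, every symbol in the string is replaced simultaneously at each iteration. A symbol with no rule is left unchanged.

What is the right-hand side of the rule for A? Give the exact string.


Answer: Y

Derivation:
Trying A → Y:
  Step 0: YA
  Step 1: YY
  Step 2: YY
Matches the given result.


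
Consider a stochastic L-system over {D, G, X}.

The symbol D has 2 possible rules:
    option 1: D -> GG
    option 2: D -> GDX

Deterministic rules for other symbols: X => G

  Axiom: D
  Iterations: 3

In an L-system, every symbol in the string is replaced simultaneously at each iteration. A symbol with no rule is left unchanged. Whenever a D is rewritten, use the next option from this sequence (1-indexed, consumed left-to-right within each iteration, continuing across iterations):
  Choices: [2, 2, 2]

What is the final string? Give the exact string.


Step 0: D
Step 1: GDX  (used choices [2])
Step 2: GGDXG  (used choices [2])
Step 3: GGGDXGG  (used choices [2])

Answer: GGGDXGG


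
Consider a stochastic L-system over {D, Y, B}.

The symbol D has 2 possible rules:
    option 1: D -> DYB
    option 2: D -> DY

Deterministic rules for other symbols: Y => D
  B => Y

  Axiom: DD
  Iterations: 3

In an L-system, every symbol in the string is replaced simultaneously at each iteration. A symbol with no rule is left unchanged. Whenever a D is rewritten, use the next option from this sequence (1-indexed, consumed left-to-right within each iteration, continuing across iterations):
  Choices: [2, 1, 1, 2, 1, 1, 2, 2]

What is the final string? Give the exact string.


Step 0: DD
Step 1: DYDYB  (used choices [2, 1])
Step 2: DYBDDYDY  (used choices [1, 2])
Step 3: DYBDYDYBDYDDYD  (used choices [1, 1, 2, 2])

Answer: DYBDYDYBDYDDYD


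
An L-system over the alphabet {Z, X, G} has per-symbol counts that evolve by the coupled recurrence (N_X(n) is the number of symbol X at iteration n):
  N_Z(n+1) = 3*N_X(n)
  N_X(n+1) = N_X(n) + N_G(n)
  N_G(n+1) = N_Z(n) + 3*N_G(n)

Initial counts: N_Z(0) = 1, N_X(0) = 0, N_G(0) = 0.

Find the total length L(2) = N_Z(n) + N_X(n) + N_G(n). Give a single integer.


Step 0: N_Z=1, N_X=0, N_G=0, L=1
Step 1: N_Z=0, N_X=0, N_G=1, L=1
Step 2: N_Z=0, N_X=1, N_G=3, L=4

Answer: 4


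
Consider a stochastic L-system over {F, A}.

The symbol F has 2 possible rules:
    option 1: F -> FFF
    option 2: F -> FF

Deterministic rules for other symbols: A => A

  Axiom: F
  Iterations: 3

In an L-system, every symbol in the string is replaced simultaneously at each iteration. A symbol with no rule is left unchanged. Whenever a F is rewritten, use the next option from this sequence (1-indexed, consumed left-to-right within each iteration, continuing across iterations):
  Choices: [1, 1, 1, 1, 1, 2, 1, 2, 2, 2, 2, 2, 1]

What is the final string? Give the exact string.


Step 0: F
Step 1: FFF  (used choices [1])
Step 2: FFFFFFFFF  (used choices [1, 1, 1])
Step 3: FFFFFFFFFFFFFFFFFFFFF  (used choices [1, 2, 1, 2, 2, 2, 2, 2, 1])

Answer: FFFFFFFFFFFFFFFFFFFFF


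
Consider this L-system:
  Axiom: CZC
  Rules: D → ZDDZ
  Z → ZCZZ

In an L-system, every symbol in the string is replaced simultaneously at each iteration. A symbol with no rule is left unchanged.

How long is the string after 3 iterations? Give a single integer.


Answer: 42

Derivation:
Step 0: length = 3
Step 1: length = 6
Step 2: length = 15
Step 3: length = 42


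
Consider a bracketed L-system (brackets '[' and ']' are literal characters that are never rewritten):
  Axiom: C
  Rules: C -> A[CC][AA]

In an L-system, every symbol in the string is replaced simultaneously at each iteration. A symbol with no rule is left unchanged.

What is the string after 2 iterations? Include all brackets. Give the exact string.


Step 0: C
Step 1: A[CC][AA]
Step 2: A[A[CC][AA]A[CC][AA]][AA]

Answer: A[A[CC][AA]A[CC][AA]][AA]


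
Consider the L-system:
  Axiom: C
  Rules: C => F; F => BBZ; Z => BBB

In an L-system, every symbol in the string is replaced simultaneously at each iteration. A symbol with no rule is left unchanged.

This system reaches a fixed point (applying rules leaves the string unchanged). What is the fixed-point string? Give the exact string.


Answer: BBBBB

Derivation:
Step 0: C
Step 1: F
Step 2: BBZ
Step 3: BBBBB
Step 4: BBBBB  (unchanged — fixed point at step 3)


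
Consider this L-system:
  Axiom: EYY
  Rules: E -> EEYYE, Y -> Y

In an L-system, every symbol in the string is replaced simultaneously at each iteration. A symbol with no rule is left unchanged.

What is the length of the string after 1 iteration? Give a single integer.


Answer: 7

Derivation:
Step 0: length = 3
Step 1: length = 7


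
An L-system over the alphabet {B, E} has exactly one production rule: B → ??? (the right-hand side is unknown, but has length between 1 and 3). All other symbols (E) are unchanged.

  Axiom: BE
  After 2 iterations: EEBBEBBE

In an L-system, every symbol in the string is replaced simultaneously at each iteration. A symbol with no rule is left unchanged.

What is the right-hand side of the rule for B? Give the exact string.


Answer: EBB

Derivation:
Trying B → EBB:
  Step 0: BE
  Step 1: EBBE
  Step 2: EEBBEBBE
Matches the given result.


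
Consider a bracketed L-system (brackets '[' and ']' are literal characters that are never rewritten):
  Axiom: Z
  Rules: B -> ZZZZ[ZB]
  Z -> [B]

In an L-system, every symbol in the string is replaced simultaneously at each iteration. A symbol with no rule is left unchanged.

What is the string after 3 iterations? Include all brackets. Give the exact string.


Answer: [[B][B][B][B][[B]ZZZZ[ZB]]]

Derivation:
Step 0: Z
Step 1: [B]
Step 2: [ZZZZ[ZB]]
Step 3: [[B][B][B][B][[B]ZZZZ[ZB]]]


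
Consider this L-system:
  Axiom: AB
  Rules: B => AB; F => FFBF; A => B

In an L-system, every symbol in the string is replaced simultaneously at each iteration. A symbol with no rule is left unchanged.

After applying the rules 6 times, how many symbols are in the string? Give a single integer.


Step 0: length = 2
Step 1: length = 3
Step 2: length = 5
Step 3: length = 8
Step 4: length = 13
Step 5: length = 21
Step 6: length = 34

Answer: 34


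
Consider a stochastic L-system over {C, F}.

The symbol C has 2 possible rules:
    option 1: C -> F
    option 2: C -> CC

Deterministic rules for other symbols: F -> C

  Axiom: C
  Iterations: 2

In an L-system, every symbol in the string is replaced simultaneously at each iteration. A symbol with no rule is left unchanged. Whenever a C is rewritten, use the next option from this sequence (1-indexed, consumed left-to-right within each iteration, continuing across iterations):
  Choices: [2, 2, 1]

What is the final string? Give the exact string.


Answer: CCF

Derivation:
Step 0: C
Step 1: CC  (used choices [2])
Step 2: CCF  (used choices [2, 1])
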